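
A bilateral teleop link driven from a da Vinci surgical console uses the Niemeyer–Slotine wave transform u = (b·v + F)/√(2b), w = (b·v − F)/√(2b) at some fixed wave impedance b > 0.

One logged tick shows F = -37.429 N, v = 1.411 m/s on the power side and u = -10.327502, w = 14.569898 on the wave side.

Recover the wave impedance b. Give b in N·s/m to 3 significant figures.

b = 4.52 N·s/m

u + w = 4.242396;  u + w = √(2b)·v, so √(2b) = 4.242396/1.411 = 3.006659.
b = (√(2b))²/2 = 9.039999/2 = 4.519999.
(Check via u − w = 2F/√(2b): u − w = -24.897400, 2F/√(2b) = -24.897402.)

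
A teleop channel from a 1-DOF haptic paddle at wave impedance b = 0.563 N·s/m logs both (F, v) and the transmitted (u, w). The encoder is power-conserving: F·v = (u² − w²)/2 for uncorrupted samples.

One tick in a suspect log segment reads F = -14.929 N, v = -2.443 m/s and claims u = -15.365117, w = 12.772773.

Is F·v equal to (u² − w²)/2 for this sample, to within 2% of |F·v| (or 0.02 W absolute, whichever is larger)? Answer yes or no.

yes

F·v = (-14.929)×(-2.443) = 36.471547 W.
(u² − w²)/2 = (236.086820 − 163.143730)/2 = 36.471545 W.
|Δ| = 0.000002;  2% of max(1, |F·v|) = 0.729431.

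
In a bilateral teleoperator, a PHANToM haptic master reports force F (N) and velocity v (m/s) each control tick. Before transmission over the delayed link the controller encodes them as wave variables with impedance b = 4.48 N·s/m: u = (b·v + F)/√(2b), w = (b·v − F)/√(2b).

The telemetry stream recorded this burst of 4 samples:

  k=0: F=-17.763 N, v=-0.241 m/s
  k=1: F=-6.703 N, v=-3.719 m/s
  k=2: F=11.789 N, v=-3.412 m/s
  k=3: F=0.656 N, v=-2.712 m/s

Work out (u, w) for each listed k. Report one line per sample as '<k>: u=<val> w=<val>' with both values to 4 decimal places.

0: u=-6.2949 w=5.5735
1: u=-7.8054 w=-3.3268
2: u=-1.1682 w=-9.0450
3: u=-3.8398 w=-4.2781

k=0: b·v=4.48×(-0.241)=-1.0797; √(2b)=2.9933; u=(-1.0797+(-17.763))/2.9933=-6.2949, w=(-1.0797−(-17.763))/2.9933=5.5735
k=1: b·v=4.48×(-3.719)=-16.6611; √(2b)=2.9933; u=(-16.6611+(-6.703))/2.9933=-7.8054, w=(-16.6611−(-6.703))/2.9933=-3.3268
k=2: b·v=4.48×(-3.412)=-15.2858; √(2b)=2.9933; u=(-15.2858+11.789)/2.9933=-1.1682, w=(-15.2858−11.789)/2.9933=-9.0450
k=3: b·v=4.48×(-2.712)=-12.1498; √(2b)=2.9933; u=(-12.1498+0.656)/2.9933=-3.8398, w=(-12.1498−0.656)/2.9933=-4.2781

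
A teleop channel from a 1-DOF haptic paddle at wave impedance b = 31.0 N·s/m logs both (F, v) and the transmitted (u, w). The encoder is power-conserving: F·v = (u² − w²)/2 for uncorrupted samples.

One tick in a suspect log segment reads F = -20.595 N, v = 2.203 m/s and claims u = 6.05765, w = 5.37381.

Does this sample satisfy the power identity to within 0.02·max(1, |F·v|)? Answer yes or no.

F·v = (-20.595)×2.203 = -45.3708 W.
(u² − w²)/2 = (36.6951 − 28.8778)/2 = 3.9086 W.
|Δ| = 49.2794;  2% of max(1, |F·v|) = 0.9074.

no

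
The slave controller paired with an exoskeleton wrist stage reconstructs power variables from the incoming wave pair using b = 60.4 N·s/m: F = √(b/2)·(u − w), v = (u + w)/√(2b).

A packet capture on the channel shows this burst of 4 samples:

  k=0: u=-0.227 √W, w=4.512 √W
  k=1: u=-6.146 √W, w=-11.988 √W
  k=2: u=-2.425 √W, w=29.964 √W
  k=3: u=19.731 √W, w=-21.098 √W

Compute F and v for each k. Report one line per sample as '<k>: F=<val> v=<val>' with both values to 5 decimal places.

k=0: u−w=-4.73900, u+w=4.28500; √(b/2)=5.49545, √(2b)=10.99091; F=5.49545×(-4.739)=-26.04295, v=4.28500/10.99091=0.38987
k=1: u−w=5.84200, u+w=-18.13400; √(b/2)=5.49545, √(2b)=10.99091; F=5.49545×5.842=32.10443, v=-18.13400/10.99091=-1.64991
k=2: u−w=-32.38900, u+w=27.53900; √(b/2)=5.49545, √(2b)=10.99091; F=5.49545×(-32.389)=-177.99222, v=27.53900/10.99091=2.50562
k=3: u−w=40.82900, u+w=-1.36700; √(b/2)=5.49545, √(2b)=10.99091; F=5.49545×40.829=224.37384, v=-1.36700/10.99091=-0.12438

0: F=-26.04295 v=0.38987
1: F=32.10443 v=-1.64991
2: F=-177.99222 v=2.50562
3: F=224.37384 v=-0.12438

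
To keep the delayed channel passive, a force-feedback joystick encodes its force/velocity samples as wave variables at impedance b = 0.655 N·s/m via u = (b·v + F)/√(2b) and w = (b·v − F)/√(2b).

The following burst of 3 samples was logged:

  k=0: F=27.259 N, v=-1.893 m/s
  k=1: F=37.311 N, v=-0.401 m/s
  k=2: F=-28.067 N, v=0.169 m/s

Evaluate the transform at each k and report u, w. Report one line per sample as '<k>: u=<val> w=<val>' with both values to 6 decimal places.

k=0: b·v=0.655×(-1.893)=-1.239915; √(2b)=1.144552; u=(-1.239915+27.259)/1.144552=22.732980, w=(-1.239915−27.259)/1.144552=-24.899618
k=1: b·v=0.655×(-0.401)=-0.262655; √(2b)=1.144552; u=(-0.262655+37.311)/1.144552=32.369289, w=(-0.262655−37.311)/1.144552=-32.828255
k=2: b·v=0.655×0.169=0.110695; √(2b)=1.144552; u=(0.110695+(-28.067))/1.144552=-24.425537, w=(0.110695−(-28.067))/1.144552=24.618966

0: u=22.732980 w=-24.899618
1: u=32.369289 w=-32.828255
2: u=-24.425537 w=24.618966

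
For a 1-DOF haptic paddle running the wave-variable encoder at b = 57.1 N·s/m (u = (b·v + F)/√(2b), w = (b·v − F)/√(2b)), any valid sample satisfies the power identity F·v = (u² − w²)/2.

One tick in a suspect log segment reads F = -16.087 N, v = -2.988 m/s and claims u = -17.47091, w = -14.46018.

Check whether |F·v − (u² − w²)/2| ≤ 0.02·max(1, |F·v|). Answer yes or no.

yes

F·v = (-16.087)×(-2.988) = 48.06796 W.
(u² − w²)/2 = (305.23270 − 209.09681)/2 = 48.06795 W.
|Δ| = 0.00001;  2% of max(1, |F·v|) = 0.96136.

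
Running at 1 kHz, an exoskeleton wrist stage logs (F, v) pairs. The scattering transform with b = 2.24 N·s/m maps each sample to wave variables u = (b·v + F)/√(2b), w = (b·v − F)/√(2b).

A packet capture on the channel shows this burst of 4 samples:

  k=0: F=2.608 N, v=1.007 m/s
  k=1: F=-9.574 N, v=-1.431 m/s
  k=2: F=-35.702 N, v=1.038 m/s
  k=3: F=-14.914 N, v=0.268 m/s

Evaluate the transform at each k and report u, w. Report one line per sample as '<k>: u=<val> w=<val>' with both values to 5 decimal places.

0: u=2.29787 w=-0.16646
1: u=-6.03772 w=3.00886
2: u=-15.76909 w=17.96613
3: u=-6.76258 w=7.32983

k=0: b·v=2.24×1.007=2.25568; √(2b)=2.11660; u=(2.25568+2.608)/2.11660=2.29787, w=(2.25568−2.608)/2.11660=-0.16646
k=1: b·v=2.24×(-1.431)=-3.20544; √(2b)=2.11660; u=(-3.20544+(-9.574))/2.11660=-6.03772, w=(-3.20544−(-9.574))/2.11660=3.00886
k=2: b·v=2.24×1.038=2.32512; √(2b)=2.11660; u=(2.32512+(-35.702))/2.11660=-15.76909, w=(2.32512−(-35.702))/2.11660=17.96613
k=3: b·v=2.24×0.268=0.60032; √(2b)=2.11660; u=(0.60032+(-14.914))/2.11660=-6.76258, w=(0.60032−(-14.914))/2.11660=7.32983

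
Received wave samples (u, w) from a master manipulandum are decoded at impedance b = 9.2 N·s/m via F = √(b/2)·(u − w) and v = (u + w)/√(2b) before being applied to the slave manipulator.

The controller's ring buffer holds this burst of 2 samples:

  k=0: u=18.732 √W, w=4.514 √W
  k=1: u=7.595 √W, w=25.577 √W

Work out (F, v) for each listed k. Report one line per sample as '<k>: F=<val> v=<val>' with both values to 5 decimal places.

0: F=30.49421 v=5.41925
1: F=-38.56709 v=7.73326

k=0: u−w=14.21800, u+w=23.24600; √(b/2)=2.14476, √(2b)=4.28952; F=2.14476×14.218=30.49421, v=23.24600/4.28952=5.41925
k=1: u−w=-17.98200, u+w=33.17200; √(b/2)=2.14476, √(2b)=4.28952; F=2.14476×(-17.982)=-38.56709, v=33.17200/4.28952=7.73326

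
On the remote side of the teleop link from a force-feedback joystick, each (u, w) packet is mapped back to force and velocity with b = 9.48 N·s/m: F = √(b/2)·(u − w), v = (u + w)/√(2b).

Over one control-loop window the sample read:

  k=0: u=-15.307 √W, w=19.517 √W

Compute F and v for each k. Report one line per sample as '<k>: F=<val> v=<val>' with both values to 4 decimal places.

k=0: u−w=-34.8240, u+w=4.2100; √(b/2)=2.1772, √(2b)=4.3543; F=2.1772×(-34.824)=-75.8172, v=4.2100/4.3543=0.9669

0: F=-75.8172 v=0.9669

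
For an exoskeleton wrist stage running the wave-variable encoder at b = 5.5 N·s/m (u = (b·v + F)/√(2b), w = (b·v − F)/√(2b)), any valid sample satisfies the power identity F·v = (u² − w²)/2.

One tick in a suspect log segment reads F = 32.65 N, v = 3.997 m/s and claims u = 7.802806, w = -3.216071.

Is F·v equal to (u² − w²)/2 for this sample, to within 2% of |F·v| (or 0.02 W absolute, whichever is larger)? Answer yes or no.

no

F·v = 32.65×3.997 = 130.502050 W.
(u² − w²)/2 = (60.883781 − 10.343113)/2 = 25.270334 W.
|Δ| = 105.231716;  2% of max(1, |F·v|) = 2.610041.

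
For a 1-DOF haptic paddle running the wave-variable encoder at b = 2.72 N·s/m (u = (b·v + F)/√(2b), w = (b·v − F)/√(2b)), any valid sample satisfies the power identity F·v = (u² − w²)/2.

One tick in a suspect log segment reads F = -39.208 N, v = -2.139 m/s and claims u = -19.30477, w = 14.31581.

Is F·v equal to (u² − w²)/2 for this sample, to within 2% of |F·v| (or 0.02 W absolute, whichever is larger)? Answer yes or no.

F·v = (-39.208)×(-2.139) = 83.8659 W.
(u² − w²)/2 = (372.6741 − 204.9424)/2 = 83.8659 W.
|Δ| = 0.0000;  2% of max(1, |F·v|) = 1.6773.

yes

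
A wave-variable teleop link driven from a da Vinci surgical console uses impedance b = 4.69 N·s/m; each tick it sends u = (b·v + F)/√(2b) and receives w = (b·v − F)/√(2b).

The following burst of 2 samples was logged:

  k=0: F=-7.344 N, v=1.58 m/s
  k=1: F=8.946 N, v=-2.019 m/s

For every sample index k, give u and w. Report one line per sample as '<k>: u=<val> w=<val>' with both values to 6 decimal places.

k=0: b·v=4.69×1.58=7.410200; √(2b)=3.062679; u=(7.410200+(-7.344))/3.062679=0.021615, w=(7.410200−(-7.344))/3.062679=4.817417
k=1: b·v=4.69×(-2.019)=-9.469110; √(2b)=3.062679; u=(-9.469110+8.946)/3.062679=-0.170801, w=(-9.469110−8.946)/3.062679=-6.012747

0: u=0.021615 w=4.817417
1: u=-0.170801 w=-6.012747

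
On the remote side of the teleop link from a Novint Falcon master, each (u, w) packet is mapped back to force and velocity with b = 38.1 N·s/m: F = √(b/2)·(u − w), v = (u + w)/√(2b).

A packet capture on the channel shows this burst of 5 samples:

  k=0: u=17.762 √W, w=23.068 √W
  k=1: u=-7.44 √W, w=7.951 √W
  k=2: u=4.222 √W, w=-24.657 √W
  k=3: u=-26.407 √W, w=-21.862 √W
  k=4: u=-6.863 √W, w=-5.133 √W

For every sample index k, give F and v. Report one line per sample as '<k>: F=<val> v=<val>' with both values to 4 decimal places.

k=0: u−w=-5.3060, u+w=40.8300; √(b/2)=4.3646, √(2b)=8.7293; F=4.3646×(-5.306)=-23.1587, v=40.8300/8.7293=4.6774
k=1: u−w=-15.3910, u+w=0.5110; √(b/2)=4.3646, √(2b)=8.7293; F=4.3646×(-15.391)=-67.1760, v=0.5110/8.7293=0.0585
k=2: u−w=28.8790, u+w=-20.4350; √(b/2)=4.3646, √(2b)=8.7293; F=4.3646×28.879=126.0462, v=-20.4350/8.7293=-2.3410
k=3: u−w=-4.5450, u+w=-48.2690; √(b/2)=4.3646, √(2b)=8.7293; F=4.3646×(-4.545)=-19.8372, v=-48.2690/8.7293=-5.5296
k=4: u−w=-1.7300, u+w=-11.9960; √(b/2)=4.3646, √(2b)=8.7293; F=4.3646×(-1.73)=-7.5508, v=-11.9960/8.7293=-1.3742

0: F=-23.1587 v=4.6774
1: F=-67.1760 v=0.0585
2: F=126.0462 v=-2.3410
3: F=-19.8372 v=-5.5296
4: F=-7.5508 v=-1.3742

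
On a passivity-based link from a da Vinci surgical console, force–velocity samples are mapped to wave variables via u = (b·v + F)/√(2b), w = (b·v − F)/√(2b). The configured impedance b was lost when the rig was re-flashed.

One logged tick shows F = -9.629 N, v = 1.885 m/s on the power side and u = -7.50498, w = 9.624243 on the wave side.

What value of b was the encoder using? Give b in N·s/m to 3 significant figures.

b = 0.632 N·s/m

u + w = 2.119263;  u + w = √(2b)·v, so √(2b) = 2.119263/1.885 = 1.124277.
b = (√(2b))²/2 = 1.264000/2 = 0.632000.
(Check via u − w = 2F/√(2b): u − w = -17.129223, 2F/√(2b) = -17.129224.)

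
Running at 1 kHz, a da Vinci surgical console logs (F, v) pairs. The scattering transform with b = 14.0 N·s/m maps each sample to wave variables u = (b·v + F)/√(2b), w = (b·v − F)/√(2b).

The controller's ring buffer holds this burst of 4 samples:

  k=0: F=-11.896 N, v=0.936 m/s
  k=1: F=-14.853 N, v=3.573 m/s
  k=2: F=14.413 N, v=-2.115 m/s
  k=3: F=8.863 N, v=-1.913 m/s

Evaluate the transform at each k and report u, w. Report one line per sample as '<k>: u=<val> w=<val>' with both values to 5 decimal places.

k=0: b·v=14.0×0.936=13.10400; √(2b)=5.29150; u=(13.10400+(-11.896))/5.29150=0.22829, w=(13.10400−(-11.896))/5.29150=4.72456
k=1: b·v=14.0×3.573=50.02200; √(2b)=5.29150; u=(50.02200+(-14.853))/5.29150=6.64632, w=(50.02200−(-14.853))/5.29150=12.26022
k=2: b·v=14.0×(-2.115)=-29.61000; √(2b)=5.29150; u=(-29.61000+14.413)/5.29150=-2.87196, w=(-29.61000−14.413)/5.29150=-8.31956
k=3: b·v=14.0×(-1.913)=-26.78200; √(2b)=5.29150; u=(-26.78200+8.863)/5.29150=-3.38637, w=(-26.78200−8.863)/5.29150=-6.73627

0: u=0.22829 w=4.72456
1: u=6.64632 w=12.26022
2: u=-2.87196 w=-8.31956
3: u=-3.38637 w=-6.73627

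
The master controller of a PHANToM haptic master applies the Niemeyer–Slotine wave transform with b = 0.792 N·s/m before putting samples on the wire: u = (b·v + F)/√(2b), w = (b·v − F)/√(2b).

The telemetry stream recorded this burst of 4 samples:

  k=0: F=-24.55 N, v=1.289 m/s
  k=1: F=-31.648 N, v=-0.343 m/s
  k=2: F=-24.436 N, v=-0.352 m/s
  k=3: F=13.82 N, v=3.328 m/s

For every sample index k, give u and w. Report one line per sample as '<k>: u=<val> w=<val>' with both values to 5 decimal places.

k=0: b·v=0.792×1.289=1.02089; √(2b)=1.25857; u=(1.02089+(-24.55))/1.25857=-18.69511, w=(1.02089−(-24.55))/1.25857=20.31740
k=1: b·v=0.792×(-0.343)=-0.27166; √(2b)=1.25857; u=(-0.27166+(-31.648))/1.25857=-25.36183, w=(-0.27166−(-31.648))/1.25857=24.93014
k=2: b·v=0.792×(-0.352)=-0.27878; √(2b)=1.25857; u=(-0.27878+(-24.436))/1.25857=-19.63718, w=(-0.27878−(-24.436))/1.25857=19.19417
k=3: b·v=0.792×3.328=2.63578; √(2b)=1.25857; u=(2.63578+13.82)/1.25857=13.07497, w=(2.63578−13.82)/1.25857=-8.88645

0: u=-18.69511 w=20.31740
1: u=-25.36183 w=24.93014
2: u=-19.63718 w=19.19417
3: u=13.07497 w=-8.88645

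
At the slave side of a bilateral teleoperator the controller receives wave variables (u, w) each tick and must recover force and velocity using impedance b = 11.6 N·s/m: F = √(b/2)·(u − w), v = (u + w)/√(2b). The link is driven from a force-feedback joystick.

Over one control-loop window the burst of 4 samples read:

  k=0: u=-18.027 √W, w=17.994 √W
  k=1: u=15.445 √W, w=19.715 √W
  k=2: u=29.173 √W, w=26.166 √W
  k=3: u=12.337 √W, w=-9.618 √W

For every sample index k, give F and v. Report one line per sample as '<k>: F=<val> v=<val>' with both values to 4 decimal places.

k=0: u−w=-36.0210, u+w=-0.0330; √(b/2)=2.4083, √(2b)=4.8166; F=2.4083×(-36.021)=-86.7501, v=-0.0330/4.8166=-0.0069
k=1: u−w=-4.2700, u+w=35.1600; √(b/2)=2.4083, √(2b)=4.8166; F=2.4083×(-4.27)=-10.2835, v=35.1600/4.8166=7.2997
k=2: u−w=3.0070, u+w=55.3390; √(b/2)=2.4083, √(2b)=4.8166; F=2.4083×3.007=7.2418, v=55.3390/4.8166=11.4891
k=3: u−w=21.9550, u+w=2.7190; √(b/2)=2.4083, √(2b)=4.8166; F=2.4083×21.955=52.8746, v=2.7190/4.8166=0.5645

0: F=-86.7501 v=-0.0069
1: F=-10.2835 v=7.2997
2: F=7.2418 v=11.4891
3: F=52.8746 v=0.5645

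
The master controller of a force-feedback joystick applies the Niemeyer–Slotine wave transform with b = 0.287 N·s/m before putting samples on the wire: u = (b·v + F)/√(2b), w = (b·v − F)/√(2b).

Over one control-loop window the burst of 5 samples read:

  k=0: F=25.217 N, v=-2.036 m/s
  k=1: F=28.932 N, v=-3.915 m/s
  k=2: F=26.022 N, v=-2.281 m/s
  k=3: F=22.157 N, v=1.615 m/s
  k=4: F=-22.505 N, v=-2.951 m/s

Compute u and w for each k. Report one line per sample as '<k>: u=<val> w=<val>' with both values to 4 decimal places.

k=0: b·v=0.287×(-2.036)=-0.5843; √(2b)=0.7576; u=(-0.5843+25.217)/0.7576=32.5129, w=(-0.5843−25.217)/0.7576=-34.0554
k=1: b·v=0.287×(-3.915)=-1.1236; √(2b)=0.7576; u=(-1.1236+28.932)/0.7576=36.7046, w=(-1.1236−28.932)/0.7576=-39.6707
k=2: b·v=0.287×(-2.281)=-0.6546; √(2b)=0.7576; u=(-0.6546+26.022)/0.7576=33.4826, w=(-0.6546−26.022)/0.7576=-35.2108
k=3: b·v=0.287×1.615=0.4635; √(2b)=0.7576; u=(0.4635+22.157)/0.7576=29.8570, w=(0.4635−22.157)/0.7576=-28.6334
k=4: b·v=0.287×(-2.951)=-0.8469; √(2b)=0.7576; u=(-0.8469+(-22.505))/0.7576=-30.8224, w=(-0.8469−(-22.505))/0.7576=28.5867

0: u=32.5129 w=-34.0554
1: u=36.7046 w=-39.6707
2: u=33.4826 w=-35.2108
3: u=29.8570 w=-28.6334
4: u=-30.8224 w=28.5867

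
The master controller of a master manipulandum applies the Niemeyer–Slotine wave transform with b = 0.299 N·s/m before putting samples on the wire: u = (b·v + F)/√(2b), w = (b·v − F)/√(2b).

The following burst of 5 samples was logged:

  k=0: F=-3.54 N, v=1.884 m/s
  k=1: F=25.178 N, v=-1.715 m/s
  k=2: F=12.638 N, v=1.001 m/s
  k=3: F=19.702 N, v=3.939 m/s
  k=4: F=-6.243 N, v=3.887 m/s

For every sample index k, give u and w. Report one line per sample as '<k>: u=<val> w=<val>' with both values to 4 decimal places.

k=0: b·v=0.299×1.884=0.5633; √(2b)=0.7733; u=(0.5633+(-3.54))/0.7733=-3.8493, w=(0.5633−(-3.54))/0.7733=5.3062
k=1: b·v=0.299×(-1.715)=-0.5128; √(2b)=0.7733; u=(-0.5128+25.178)/0.7733=31.8959, w=(-0.5128−25.178)/0.7733=-33.2221
k=2: b·v=0.299×1.001=0.2993; √(2b)=0.7733; u=(0.2993+12.638)/0.7733=16.7299, w=(0.2993−12.638)/0.7733=-15.9558
k=3: b·v=0.299×3.939=1.1778; √(2b)=0.7733; u=(1.1778+19.702)/0.7733=27.0007, w=(1.1778−19.702)/0.7733=-23.9546
k=4: b·v=0.299×3.887=1.1622; √(2b)=0.7733; u=(1.1622+(-6.243))/0.7733=-6.5702, w=(1.1622−(-6.243))/0.7733=9.5761

0: u=-3.8493 w=5.3062
1: u=31.8959 w=-33.2221
2: u=16.7299 w=-15.9558
3: u=27.0007 w=-23.9546
4: u=-6.5702 w=9.5761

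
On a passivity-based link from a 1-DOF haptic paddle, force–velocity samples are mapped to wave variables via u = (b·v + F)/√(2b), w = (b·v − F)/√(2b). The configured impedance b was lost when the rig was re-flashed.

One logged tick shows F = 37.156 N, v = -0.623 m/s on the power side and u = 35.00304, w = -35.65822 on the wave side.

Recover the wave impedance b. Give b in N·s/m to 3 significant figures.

b = 0.553 N·s/m

u + w = -0.65518;  u + w = √(2b)·v, so √(2b) = -0.65518/(-0.623) = 1.05165.
b = (√(2b))²/2 = 1.10597/2 = 0.55299.
(Check via u − w = 2F/√(2b): u − w = 70.66126, 2F/√(2b) = 70.66207.)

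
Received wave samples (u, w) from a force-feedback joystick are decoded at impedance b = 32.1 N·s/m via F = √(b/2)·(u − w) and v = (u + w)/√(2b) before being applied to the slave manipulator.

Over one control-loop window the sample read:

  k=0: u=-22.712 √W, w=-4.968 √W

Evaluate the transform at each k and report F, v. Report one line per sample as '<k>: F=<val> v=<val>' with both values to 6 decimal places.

0: F=-71.086813 v=-3.454606

k=0: u−w=-17.744000, u+w=-27.680000; √(b/2)=4.006245, √(2b)=8.012490; F=4.006245×(-17.744)=-71.086813, v=-27.680000/8.012490=-3.454606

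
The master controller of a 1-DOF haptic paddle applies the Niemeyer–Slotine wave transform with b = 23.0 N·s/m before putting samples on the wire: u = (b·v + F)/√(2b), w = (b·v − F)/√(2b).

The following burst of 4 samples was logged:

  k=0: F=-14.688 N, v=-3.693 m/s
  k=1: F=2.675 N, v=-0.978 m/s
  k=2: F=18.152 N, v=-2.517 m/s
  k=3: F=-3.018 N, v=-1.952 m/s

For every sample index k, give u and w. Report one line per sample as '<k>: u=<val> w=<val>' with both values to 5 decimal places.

k=0: b·v=23.0×(-3.693)=-84.93900; √(2b)=6.78233; u=(-84.93900+(-14.688))/6.78233=-14.68920, w=(-84.93900−(-14.688))/6.78233=-10.35794
k=1: b·v=23.0×(-0.978)=-22.49400; √(2b)=6.78233; u=(-22.49400+2.675)/6.78233=-2.92215, w=(-22.49400−2.675)/6.78233=-3.71097
k=2: b·v=23.0×(-2.517)=-57.89100; √(2b)=6.78233; u=(-57.89100+18.152)/6.78233=-5.85920, w=(-57.89100−18.152)/6.78233=-11.21193
k=3: b·v=23.0×(-1.952)=-44.89600; √(2b)=6.78233; u=(-44.89600+(-3.018))/6.78233=-7.06453, w=(-44.89600−(-3.018))/6.78233=-6.17457

0: u=-14.68920 w=-10.35794
1: u=-2.92215 w=-3.71097
2: u=-5.85920 w=-11.21193
3: u=-7.06453 w=-6.17457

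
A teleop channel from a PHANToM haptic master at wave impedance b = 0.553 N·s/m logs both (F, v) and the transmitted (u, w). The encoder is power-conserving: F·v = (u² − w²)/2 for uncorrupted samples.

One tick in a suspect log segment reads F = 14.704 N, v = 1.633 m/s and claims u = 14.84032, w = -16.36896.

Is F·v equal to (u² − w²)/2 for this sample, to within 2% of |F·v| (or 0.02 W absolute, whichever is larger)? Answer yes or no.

F·v = 14.704×1.633 = 24.0116 W.
(u² − w²)/2 = (220.2351 − 267.9429)/2 = -23.8539 W.
|Δ| = 47.8655;  2% of max(1, |F·v|) = 0.4802.

no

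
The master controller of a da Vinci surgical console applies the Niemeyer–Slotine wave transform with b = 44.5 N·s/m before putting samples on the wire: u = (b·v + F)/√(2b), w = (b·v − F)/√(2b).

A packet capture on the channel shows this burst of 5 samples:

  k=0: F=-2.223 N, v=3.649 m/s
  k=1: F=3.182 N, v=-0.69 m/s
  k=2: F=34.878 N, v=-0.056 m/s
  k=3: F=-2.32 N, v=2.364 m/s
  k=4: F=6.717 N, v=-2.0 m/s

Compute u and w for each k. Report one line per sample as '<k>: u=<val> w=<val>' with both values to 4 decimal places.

k=0: b·v=44.5×3.649=162.3805; √(2b)=9.4340; u=(162.3805+(-2.223))/9.4340=16.9767, w=(162.3805−(-2.223))/9.4340=17.4479
k=1: b·v=44.5×(-0.69)=-30.7050; √(2b)=9.4340; u=(-30.7050+3.182)/9.4340=-2.9174, w=(-30.7050−3.182)/9.4340=-3.5920
k=2: b·v=44.5×(-0.056)=-2.4920; √(2b)=9.4340; u=(-2.4920+34.878)/9.4340=3.4329, w=(-2.4920−34.878)/9.4340=-3.9612
k=3: b·v=44.5×2.364=105.1980; √(2b)=9.4340; u=(105.1980+(-2.32))/9.4340=10.9050, w=(105.1980−(-2.32))/9.4340=11.3969
k=4: b·v=44.5×(-2.0)=-89.0000; √(2b)=9.4340; u=(-89.0000+6.717)/9.4340=-8.7220, w=(-89.0000−6.717)/9.4340=-10.1460

0: u=16.9767 w=17.4479
1: u=-2.9174 w=-3.5920
2: u=3.4329 w=-3.9612
3: u=10.9050 w=11.3969
4: u=-8.7220 w=-10.1460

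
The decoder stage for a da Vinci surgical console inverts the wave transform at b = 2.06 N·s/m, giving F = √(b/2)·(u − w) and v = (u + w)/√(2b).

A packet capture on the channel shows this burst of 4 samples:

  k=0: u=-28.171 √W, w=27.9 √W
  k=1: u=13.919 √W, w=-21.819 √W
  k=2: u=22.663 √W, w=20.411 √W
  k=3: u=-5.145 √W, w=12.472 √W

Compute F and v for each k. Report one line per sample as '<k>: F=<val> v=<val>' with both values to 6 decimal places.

0: F=-56.905850 v=-0.133512
1: F=36.270109 v=-3.892051
2: F=2.285530 v=21.221037
3: F=-17.879302 v=3.609754

k=0: u−w=-56.071000, u+w=-0.271000; √(b/2)=1.014889, √(2b)=2.029778; F=1.014889×(-56.071)=-56.905850, v=-0.271000/2.029778=-0.133512
k=1: u−w=35.738000, u+w=-7.900000; √(b/2)=1.014889, √(2b)=2.029778; F=1.014889×35.738=36.270109, v=-7.900000/2.029778=-3.892051
k=2: u−w=2.252000, u+w=43.074000; √(b/2)=1.014889, √(2b)=2.029778; F=1.014889×2.252=2.285530, v=43.074000/2.029778=21.221037
k=3: u−w=-17.617000, u+w=7.327000; √(b/2)=1.014889, √(2b)=2.029778; F=1.014889×(-17.617)=-17.879302, v=7.327000/2.029778=3.609754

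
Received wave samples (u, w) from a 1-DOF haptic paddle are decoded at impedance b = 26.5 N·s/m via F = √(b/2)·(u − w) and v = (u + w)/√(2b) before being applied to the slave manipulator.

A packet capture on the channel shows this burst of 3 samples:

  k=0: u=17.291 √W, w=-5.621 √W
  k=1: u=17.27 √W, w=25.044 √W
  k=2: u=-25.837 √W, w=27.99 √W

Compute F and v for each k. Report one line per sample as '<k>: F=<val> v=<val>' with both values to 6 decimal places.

k=0: u−w=22.912000, u+w=11.670000; √(b/2)=3.640055, √(2b)=7.280110; F=3.640055×22.912=83.400939, v=11.670000/7.280110=1.602998
k=1: u−w=-7.774000, u+w=42.314000; √(b/2)=3.640055, √(2b)=7.280110; F=3.640055×(-7.774)=-28.297787, v=42.314000/7.280110=5.812275
k=2: u−w=-53.827000, u+w=2.153000; √(b/2)=3.640055, √(2b)=7.280110; F=3.640055×(-53.827)=-195.933238, v=2.153000/7.280110=0.295737

0: F=83.400939 v=1.602998
1: F=-28.297787 v=5.812275
2: F=-195.933238 v=0.295737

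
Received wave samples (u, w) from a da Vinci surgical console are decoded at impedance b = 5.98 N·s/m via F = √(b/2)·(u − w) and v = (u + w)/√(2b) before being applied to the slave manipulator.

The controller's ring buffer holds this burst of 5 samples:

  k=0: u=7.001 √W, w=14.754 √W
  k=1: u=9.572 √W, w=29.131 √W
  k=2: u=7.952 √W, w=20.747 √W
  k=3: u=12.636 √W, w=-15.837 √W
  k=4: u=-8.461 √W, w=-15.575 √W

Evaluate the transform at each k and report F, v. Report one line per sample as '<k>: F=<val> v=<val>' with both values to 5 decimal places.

k=0: u−w=-7.75300, u+w=21.75500; √(b/2)=1.72916, √(2b)=3.45832; F=1.72916×(-7.753)=-13.40619, v=21.75500/3.45832=6.29062
k=1: u−w=-19.55900, u+w=38.70300; √(b/2)=1.72916, √(2b)=3.45832; F=1.72916×(-19.559)=-33.82067, v=38.70300/3.45832=11.19126
k=2: u−w=-12.79500, u+w=28.69900; √(b/2)=1.72916, √(2b)=3.45832; F=1.72916×(-12.795)=-22.12462, v=28.69900/3.45832=8.29853
k=3: u−w=28.47300, u+w=-3.20100; √(b/2)=1.72916, √(2b)=3.45832; F=1.72916×28.473=49.23442, v=-3.20100/3.45832=-0.92559
k=4: u−w=7.11400, u+w=-24.03600; √(b/2)=1.72916, √(2b)=3.45832; F=1.72916×7.114=12.30126, v=-24.03600/3.45832=-6.95019

0: F=-13.40619 v=6.29062
1: F=-33.82067 v=11.19126
2: F=-22.12462 v=8.29853
3: F=49.23442 v=-0.92559
4: F=12.30126 v=-6.95019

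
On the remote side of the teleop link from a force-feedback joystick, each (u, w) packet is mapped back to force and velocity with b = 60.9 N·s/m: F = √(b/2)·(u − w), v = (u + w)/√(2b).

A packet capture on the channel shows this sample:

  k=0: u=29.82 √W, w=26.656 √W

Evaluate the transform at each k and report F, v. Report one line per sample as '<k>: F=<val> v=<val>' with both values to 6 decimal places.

k=0: u−w=3.164000, u+w=56.476000; √(b/2)=5.518152, √(2b)=11.036304; F=5.518152×3.164=17.459432, v=56.476000/11.036304=5.117293

0: F=17.459432 v=5.117293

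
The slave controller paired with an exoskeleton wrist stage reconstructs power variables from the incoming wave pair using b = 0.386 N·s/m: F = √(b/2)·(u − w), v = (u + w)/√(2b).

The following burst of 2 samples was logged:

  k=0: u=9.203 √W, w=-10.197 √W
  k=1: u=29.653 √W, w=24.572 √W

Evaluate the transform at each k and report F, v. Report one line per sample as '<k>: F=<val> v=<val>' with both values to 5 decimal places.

k=0: u−w=19.40000, u+w=-0.99400; √(b/2)=0.43932, √(2b)=0.87864; F=0.43932×19.4=8.52276, v=-0.99400/0.87864=-1.13130
k=1: u−w=5.08100, u+w=54.22500; √(b/2)=0.43932, √(2b)=0.87864; F=0.43932×5.081=2.23217, v=54.22500/0.87864=61.71503

0: F=8.52276 v=-1.13130
1: F=2.23217 v=61.71503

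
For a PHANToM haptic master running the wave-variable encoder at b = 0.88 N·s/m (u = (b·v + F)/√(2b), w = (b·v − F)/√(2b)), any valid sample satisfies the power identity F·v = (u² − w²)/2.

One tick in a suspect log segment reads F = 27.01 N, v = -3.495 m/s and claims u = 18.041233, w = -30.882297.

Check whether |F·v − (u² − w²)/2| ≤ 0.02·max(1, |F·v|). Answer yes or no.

F·v = 27.01×(-3.495) = -94.399950 W.
(u² − w²)/2 = (325.486088 − 953.716268)/2 = -314.115090 W.
|Δ| = 219.715140;  2% of max(1, |F·v|) = 1.887999.

no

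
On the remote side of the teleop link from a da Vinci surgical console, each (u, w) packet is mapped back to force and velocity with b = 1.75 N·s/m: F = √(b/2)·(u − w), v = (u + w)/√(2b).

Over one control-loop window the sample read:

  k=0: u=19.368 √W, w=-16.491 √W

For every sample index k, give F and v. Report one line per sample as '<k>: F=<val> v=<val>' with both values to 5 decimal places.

0: F=33.54302 v=1.53782

k=0: u−w=35.85900, u+w=2.87700; √(b/2)=0.93541, √(2b)=1.87083; F=0.93541×35.859=33.54302, v=2.87700/1.87083=1.53782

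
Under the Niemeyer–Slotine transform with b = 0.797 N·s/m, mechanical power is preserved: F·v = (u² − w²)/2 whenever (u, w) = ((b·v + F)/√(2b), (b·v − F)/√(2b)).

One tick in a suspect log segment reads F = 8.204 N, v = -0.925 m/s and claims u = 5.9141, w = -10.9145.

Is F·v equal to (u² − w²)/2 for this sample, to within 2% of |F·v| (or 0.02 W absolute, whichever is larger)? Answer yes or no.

no

F·v = 8.204×(-0.925) = -7.5887 W.
(u² − w²)/2 = (34.9766 − 119.1263)/2 = -42.0749 W.
|Δ| = 34.4862;  2% of max(1, |F·v|) = 0.1518.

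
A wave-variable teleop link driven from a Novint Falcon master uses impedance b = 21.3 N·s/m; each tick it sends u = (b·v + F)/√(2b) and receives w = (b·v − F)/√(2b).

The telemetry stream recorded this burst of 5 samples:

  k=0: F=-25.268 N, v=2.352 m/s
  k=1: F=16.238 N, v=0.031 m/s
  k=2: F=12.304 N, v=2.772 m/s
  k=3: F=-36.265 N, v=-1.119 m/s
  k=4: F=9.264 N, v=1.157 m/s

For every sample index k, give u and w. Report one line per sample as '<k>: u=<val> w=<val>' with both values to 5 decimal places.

0: u=3.80421 w=11.54698
1: u=2.58904 w=-2.38670
2: u=10.93137 w=7.16111
3: u=-9.20805 w=1.90448
4: u=5.19516 w=2.35643

k=0: b·v=21.3×2.352=50.09760; √(2b)=6.52687; u=(50.09760+(-25.268))/6.52687=3.80421, w=(50.09760−(-25.268))/6.52687=11.54698
k=1: b·v=21.3×0.031=0.66030; √(2b)=6.52687; u=(0.66030+16.238)/6.52687=2.58904, w=(0.66030−16.238)/6.52687=-2.38670
k=2: b·v=21.3×2.772=59.04360; √(2b)=6.52687; u=(59.04360+12.304)/6.52687=10.93137, w=(59.04360−12.304)/6.52687=7.16111
k=3: b·v=21.3×(-1.119)=-23.83470; √(2b)=6.52687; u=(-23.83470+(-36.265))/6.52687=-9.20805, w=(-23.83470−(-36.265))/6.52687=1.90448
k=4: b·v=21.3×1.157=24.64410; √(2b)=6.52687; u=(24.64410+9.264)/6.52687=5.19516, w=(24.64410−9.264)/6.52687=2.35643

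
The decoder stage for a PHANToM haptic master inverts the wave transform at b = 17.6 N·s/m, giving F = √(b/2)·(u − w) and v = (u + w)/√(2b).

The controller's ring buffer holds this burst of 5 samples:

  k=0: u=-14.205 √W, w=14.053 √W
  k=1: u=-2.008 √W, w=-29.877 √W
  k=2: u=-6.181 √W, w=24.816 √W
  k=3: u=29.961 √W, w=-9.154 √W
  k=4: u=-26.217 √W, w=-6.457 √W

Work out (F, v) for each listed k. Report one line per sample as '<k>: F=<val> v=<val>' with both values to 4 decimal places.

0: F=-83.8268 v=-0.0256
1: F=82.6728 v=-5.3742
2: F=-91.9520 v=3.1409
3: F=116.0338 v=3.5070
4: F=-58.6176 v=-5.5072

k=0: u−w=-28.2580, u+w=-0.1520; √(b/2)=2.9665, √(2b)=5.9330; F=2.9665×(-28.258)=-83.8268, v=-0.1520/5.9330=-0.0256
k=1: u−w=27.8690, u+w=-31.8850; √(b/2)=2.9665, √(2b)=5.9330; F=2.9665×27.869=82.6728, v=-31.8850/5.9330=-5.3742
k=2: u−w=-30.9970, u+w=18.6350; √(b/2)=2.9665, √(2b)=5.9330; F=2.9665×(-30.997)=-91.9520, v=18.6350/5.9330=3.1409
k=3: u−w=39.1150, u+w=20.8070; √(b/2)=2.9665, √(2b)=5.9330; F=2.9665×39.115=116.0338, v=20.8070/5.9330=3.5070
k=4: u−w=-19.7600, u+w=-32.6740; √(b/2)=2.9665, √(2b)=5.9330; F=2.9665×(-19.76)=-58.6176, v=-32.6740/5.9330=-5.5072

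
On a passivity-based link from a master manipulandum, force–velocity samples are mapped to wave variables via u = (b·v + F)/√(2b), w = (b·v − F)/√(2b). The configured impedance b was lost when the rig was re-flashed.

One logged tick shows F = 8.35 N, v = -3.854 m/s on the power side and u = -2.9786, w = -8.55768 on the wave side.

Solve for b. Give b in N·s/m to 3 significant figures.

u + w = -11.53628;  u + w = √(2b)·v, so √(2b) = -11.53628/(-3.854) = 2.99333.
b = (√(2b))²/2 = 8.96000/2 = 4.48000.
(Check via u − w = 2F/√(2b): u − w = 5.57908, 2F/√(2b) = 5.57908.)

b = 4.48 N·s/m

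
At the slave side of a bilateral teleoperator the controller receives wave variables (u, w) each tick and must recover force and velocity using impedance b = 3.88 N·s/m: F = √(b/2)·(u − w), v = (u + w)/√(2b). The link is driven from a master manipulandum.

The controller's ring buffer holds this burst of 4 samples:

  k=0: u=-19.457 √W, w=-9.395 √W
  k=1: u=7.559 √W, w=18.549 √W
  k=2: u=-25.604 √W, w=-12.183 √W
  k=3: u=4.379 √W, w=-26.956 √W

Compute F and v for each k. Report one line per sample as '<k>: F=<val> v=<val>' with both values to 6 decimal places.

k=0: u−w=-10.062000, u+w=-28.852000; √(b/2)=1.392839, √(2b)=2.785678; F=1.392839×(-10.062)=-14.014744, v=-28.852000/2.785678=-10.357264
k=1: u−w=-10.990000, u+w=26.108000; √(b/2)=1.392839, √(2b)=2.785678; F=1.392839×(-10.99)=-15.307299, v=26.108000/2.785678=9.372226
k=2: u−w=-13.421000, u+w=-37.787000; √(b/2)=1.392839, √(2b)=2.785678; F=1.392839×(-13.421)=-18.693290, v=-37.787000/2.785678=-13.564742
k=3: u−w=31.335000, u+w=-22.577000; √(b/2)=1.392839, √(2b)=2.785678; F=1.392839×31.335=43.644605, v=-22.577000/2.785678=-8.104671

0: F=-14.014744 v=-10.357264
1: F=-15.307299 v=9.372226
2: F=-18.693290 v=-13.564742
3: F=43.644605 v=-8.104671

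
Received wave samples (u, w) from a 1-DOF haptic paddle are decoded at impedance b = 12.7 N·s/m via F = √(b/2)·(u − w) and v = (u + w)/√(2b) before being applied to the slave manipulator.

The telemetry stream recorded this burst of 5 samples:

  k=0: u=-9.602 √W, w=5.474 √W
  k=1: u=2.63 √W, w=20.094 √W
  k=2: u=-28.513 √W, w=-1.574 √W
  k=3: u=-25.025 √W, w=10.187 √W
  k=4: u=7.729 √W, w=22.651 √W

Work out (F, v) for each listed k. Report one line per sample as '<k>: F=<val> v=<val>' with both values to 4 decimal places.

0: F=-37.9903 v=-0.8191
1: F=-44.0079 v=4.5089
2: F=-67.8841 v=-5.9698
3: F=-88.7314 v=-2.9441
4: F=-37.6023 v=6.0280

k=0: u−w=-15.0760, u+w=-4.1280; √(b/2)=2.5199, √(2b)=5.0398; F=2.5199×(-15.076)=-37.9903, v=-4.1280/5.0398=-0.8191
k=1: u−w=-17.4640, u+w=22.7240; √(b/2)=2.5199, √(2b)=5.0398; F=2.5199×(-17.464)=-44.0079, v=22.7240/5.0398=4.5089
k=2: u−w=-26.9390, u+w=-30.0870; √(b/2)=2.5199, √(2b)=5.0398; F=2.5199×(-26.939)=-67.8841, v=-30.0870/5.0398=-5.9698
k=3: u−w=-35.2120, u+w=-14.8380; √(b/2)=2.5199, √(2b)=5.0398; F=2.5199×(-35.212)=-88.7314, v=-14.8380/5.0398=-2.9441
k=4: u−w=-14.9220, u+w=30.3800; √(b/2)=2.5199, √(2b)=5.0398; F=2.5199×(-14.922)=-37.6023, v=30.3800/5.0398=6.0280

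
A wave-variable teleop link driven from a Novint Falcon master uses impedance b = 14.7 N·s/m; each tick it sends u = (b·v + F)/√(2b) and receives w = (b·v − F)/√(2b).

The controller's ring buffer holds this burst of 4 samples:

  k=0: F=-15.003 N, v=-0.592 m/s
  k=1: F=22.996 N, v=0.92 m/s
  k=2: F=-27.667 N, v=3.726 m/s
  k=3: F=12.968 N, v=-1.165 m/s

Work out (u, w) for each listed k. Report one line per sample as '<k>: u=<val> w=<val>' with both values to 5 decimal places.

k=0: b·v=14.7×(-0.592)=-8.70240; √(2b)=5.42218; u=(-8.70240+(-15.003))/5.42218=-4.37193, w=(-8.70240−(-15.003))/5.42218=1.16201
k=1: b·v=14.7×0.92=13.52400; √(2b)=5.42218; u=(13.52400+22.996)/5.42218=6.73530, w=(13.52400−22.996)/5.42218=-1.74690
k=2: b·v=14.7×3.726=54.77220; √(2b)=5.42218; u=(54.77220+(-27.667))/5.42218=4.99895, w=(54.77220−(-27.667))/5.42218=15.20408
k=3: b·v=14.7×(-1.165)=-17.12550; √(2b)=5.42218; u=(-17.12550+12.968)/5.42218=-0.76676, w=(-17.12550−12.968)/5.42218=-5.55008

0: u=-4.37193 w=1.16201
1: u=6.73530 w=-1.74690
2: u=4.99895 w=15.20408
3: u=-0.76676 w=-5.55008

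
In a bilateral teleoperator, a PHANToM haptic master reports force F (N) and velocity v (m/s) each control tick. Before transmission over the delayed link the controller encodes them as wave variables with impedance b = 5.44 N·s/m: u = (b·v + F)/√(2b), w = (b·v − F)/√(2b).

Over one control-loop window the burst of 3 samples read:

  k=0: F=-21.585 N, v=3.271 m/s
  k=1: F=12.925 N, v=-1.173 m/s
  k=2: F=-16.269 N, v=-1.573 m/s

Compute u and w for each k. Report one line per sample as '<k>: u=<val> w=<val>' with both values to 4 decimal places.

k=0: b·v=5.44×3.271=17.7942; √(2b)=3.2985; u=(17.7942+(-21.585))/3.2985=-1.1492, w=(17.7942−(-21.585))/3.2985=11.9386
k=1: b·v=5.44×(-1.173)=-6.3811; √(2b)=3.2985; u=(-6.3811+12.925)/3.2985=1.9839, w=(-6.3811−12.925)/3.2985=-5.8530
k=2: b·v=5.44×(-1.573)=-8.5571; √(2b)=3.2985; u=(-8.5571+(-16.269))/3.2985=-7.5265, w=(-8.5571−(-16.269))/3.2985=2.3380

0: u=-1.1492 w=11.9386
1: u=1.9839 w=-5.8530
2: u=-7.5265 w=2.3380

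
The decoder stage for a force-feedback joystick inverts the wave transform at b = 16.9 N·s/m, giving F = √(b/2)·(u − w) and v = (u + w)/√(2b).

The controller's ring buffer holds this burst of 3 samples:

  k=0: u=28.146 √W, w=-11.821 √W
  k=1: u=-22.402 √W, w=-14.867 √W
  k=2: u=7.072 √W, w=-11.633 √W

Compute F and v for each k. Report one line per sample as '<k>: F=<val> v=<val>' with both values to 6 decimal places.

0: F=116.179608 v=2.807985
1: F=-21.903404 v=-6.410463
2: F=54.373347 v=-0.784516

k=0: u−w=39.967000, u+w=16.325000; √(b/2)=2.906888, √(2b)=5.813777; F=2.906888×39.967=116.179608, v=16.325000/5.813777=2.807985
k=1: u−w=-7.535000, u+w=-37.269000; √(b/2)=2.906888, √(2b)=5.813777; F=2.906888×(-7.535)=-21.903404, v=-37.269000/5.813777=-6.410463
k=2: u−w=18.705000, u+w=-4.561000; √(b/2)=2.906888, √(2b)=5.813777; F=2.906888×18.705=54.373347, v=-4.561000/5.813777=-0.784516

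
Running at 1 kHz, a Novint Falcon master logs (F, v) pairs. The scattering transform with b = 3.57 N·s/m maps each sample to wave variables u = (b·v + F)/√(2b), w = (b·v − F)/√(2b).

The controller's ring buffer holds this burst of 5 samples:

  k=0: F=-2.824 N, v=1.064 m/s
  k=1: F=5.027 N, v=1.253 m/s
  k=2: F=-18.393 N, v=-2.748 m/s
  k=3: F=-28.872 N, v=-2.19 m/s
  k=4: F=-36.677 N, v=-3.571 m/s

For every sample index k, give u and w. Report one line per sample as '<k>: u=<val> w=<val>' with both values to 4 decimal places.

k=0: b·v=3.57×1.064=3.7985; √(2b)=2.6721; u=(3.7985+(-2.824))/2.6721=0.3647, w=(3.7985−(-2.824))/2.6721=2.4784
k=1: b·v=3.57×1.253=4.4732; √(2b)=2.6721; u=(4.4732+5.027)/2.6721=3.5554, w=(4.4732−5.027)/2.6721=-0.2073
k=2: b·v=3.57×(-2.748)=-9.8104; √(2b)=2.6721; u=(-9.8104+(-18.393))/2.6721=-10.5548, w=(-9.8104−(-18.393))/2.6721=3.2120
k=3: b·v=3.57×(-2.19)=-7.8183; √(2b)=2.6721; u=(-7.8183+(-28.872))/2.6721=-13.7310, w=(-7.8183−(-28.872))/2.6721=7.8791
k=4: b·v=3.57×(-3.571)=-12.7485; √(2b)=2.6721; u=(-12.7485+(-36.677))/2.6721=-18.4970, w=(-12.7485−(-36.677))/2.6721=8.9550

0: u=0.3647 w=2.4784
1: u=3.5554 w=-0.2073
2: u=-10.5548 w=3.2120
3: u=-13.7310 w=7.8791
4: u=-18.4970 w=8.9550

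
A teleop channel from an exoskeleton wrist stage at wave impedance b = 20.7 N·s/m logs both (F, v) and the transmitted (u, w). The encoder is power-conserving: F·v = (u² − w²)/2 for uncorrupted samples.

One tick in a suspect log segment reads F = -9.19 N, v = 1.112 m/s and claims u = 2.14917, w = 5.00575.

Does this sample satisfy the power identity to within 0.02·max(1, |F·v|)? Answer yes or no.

F·v = (-9.19)×1.112 = -10.2193 W.
(u² − w²)/2 = (4.6189 − 25.0575)/2 = -10.2193 W.
|Δ| = 0.0000;  2% of max(1, |F·v|) = 0.2044.

yes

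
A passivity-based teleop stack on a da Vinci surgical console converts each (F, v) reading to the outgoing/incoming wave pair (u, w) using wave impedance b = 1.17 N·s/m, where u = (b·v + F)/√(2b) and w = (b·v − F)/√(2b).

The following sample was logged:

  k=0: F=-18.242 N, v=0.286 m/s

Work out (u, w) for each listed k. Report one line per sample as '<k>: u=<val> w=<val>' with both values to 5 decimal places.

0: u=-11.70642 w=12.14392

k=0: b·v=1.17×0.286=0.33462; √(2b)=1.52971; u=(0.33462+(-18.242))/1.52971=-11.70642, w=(0.33462−(-18.242))/1.52971=12.14392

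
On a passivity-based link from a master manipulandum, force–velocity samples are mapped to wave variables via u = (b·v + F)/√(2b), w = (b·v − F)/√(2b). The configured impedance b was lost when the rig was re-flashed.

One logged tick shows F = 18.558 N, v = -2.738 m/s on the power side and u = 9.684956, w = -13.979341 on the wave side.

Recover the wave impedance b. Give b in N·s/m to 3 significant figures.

u + w = -4.294385;  u + w = √(2b)·v, so √(2b) = -4.294385/(-2.738) = 1.568439.
b = (√(2b))²/2 = 2.460000/2 = 1.230000.
(Check via u − w = 2F/√(2b): u − w = 23.664297, 2F/√(2b) = 23.664298.)

b = 1.23 N·s/m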